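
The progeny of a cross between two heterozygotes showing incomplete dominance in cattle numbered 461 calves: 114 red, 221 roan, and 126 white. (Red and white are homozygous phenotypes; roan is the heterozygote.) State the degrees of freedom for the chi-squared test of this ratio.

2

With incomplete dominance, a heterozygote × heterozygote cross gives a 1:2:1 phenotypic ratio.
A goodness-of-fit test with 3 phenotype classes has df = 3 − 1 = 2.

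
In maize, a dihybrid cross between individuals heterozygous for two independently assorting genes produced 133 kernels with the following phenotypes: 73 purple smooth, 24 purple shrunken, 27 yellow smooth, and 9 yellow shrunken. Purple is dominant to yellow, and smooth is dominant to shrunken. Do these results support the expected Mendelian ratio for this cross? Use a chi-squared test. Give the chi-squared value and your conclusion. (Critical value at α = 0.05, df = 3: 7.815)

A dihybrid F₂ with independent assortment and complete dominance at both loci gives a 9:3:3:1 phenotypic ratio.
The 9:3:3:1 ratio has 16 parts, so with N = 133 the expected counts are:
  purple smooth: 133 × 9/16 = 74.8125
  purple shrunken: 133 × 3/16 = 24.9375
  yellow smooth: 133 × 3/16 = 24.9375
  yellow shrunken: 133 × 1/16 = 8.3125
χ² = Σ (O − E)² / E
  purple smooth: (73 − 74.8125)² / 74.8125 = 0.0439
  purple shrunken: (24 − 24.9375)² / 24.9375 = 0.0352
  yellow smooth: (27 − 24.9375)² / 24.9375 = 0.1706
  yellow shrunken: (9 − 8.3125)² / 8.3125 = 0.0569
χ² = 0.0439 + 0.0352 + 0.1706 + 0.0569 = 0.3066 ≈ 0.307
Degrees of freedom = 4 − 1 = 3; critical value at α = 0.05 is 7.815.
Since 0.307 < 7.815, we fail to reject the null hypothesis — the data are consistent with the 9:3:3:1 ratio.

0.307; consistent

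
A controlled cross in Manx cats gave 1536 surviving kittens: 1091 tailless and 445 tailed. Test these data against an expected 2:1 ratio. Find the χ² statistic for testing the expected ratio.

13.151

Expected counts for N = 1536 under a 2:1 ratio (total parts = 3):
  tailless: 1536 × 2/3 = 1024
  tailed: 1536 × 1/3 = 512
χ² = Σ (O − E)² / E
  tailless: (1091 − 1024)² / 1024 = 4.3838
  tailed: (445 − 512)² / 512 = 8.7676
χ² = 4.3838 + 8.7676 = 13.1514 ≈ 13.151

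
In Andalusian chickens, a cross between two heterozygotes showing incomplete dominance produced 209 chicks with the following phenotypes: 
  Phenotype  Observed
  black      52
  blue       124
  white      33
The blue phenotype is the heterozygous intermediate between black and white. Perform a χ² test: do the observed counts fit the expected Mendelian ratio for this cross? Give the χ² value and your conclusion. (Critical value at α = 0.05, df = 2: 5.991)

10.732; not consistent

With incomplete dominance, a heterozygote × heterozygote cross gives a 1:2:1 phenotypic ratio.
The 1:2:1 ratio has 4 parts, so with N = 209 the expected counts are:
  black: 209 × 1/4 = 52.25
  blue: 209 × 2/4 = 104.5
  white: 209 × 1/4 = 52.25
χ² = Σ (O − E)² / E
  black: (52 − 52.25)² / 52.25 = 0.0012
  blue: (124 − 104.5)² / 104.5 = 3.6388
  white: (33 − 52.25)² / 52.25 = 7.0921
χ² = 0.0012 + 3.6388 + 7.0921 = 10.7321 ≈ 10.732
Degrees of freedom = 3 − 1 = 2; critical value at α = 0.05 is 5.991.
Since 10.732 > 5.991, we reject the null hypothesis — the data do not fit the 1:2:1 ratio.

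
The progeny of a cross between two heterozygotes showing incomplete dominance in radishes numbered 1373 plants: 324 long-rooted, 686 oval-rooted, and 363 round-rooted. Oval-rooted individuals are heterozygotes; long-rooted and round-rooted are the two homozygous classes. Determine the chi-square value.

2.216

With incomplete dominance, a heterozygote × heterozygote cross gives a 1:2:1 phenotypic ratio.
Under the 1:2:1 hypothesis (Σ ratio = 4, N = 1373):
  long-rooted: 1373 × 1/4 = 343.25
  oval-rooted: 1373 × 2/4 = 686.5
  round-rooted: 1373 × 1/4 = 343.25
χ² = Σ (O − E)² / E
  long-rooted: (324 − 343.25)² / 343.25 = 1.0796
  oval-rooted: (686 − 686.5)² / 686.5 = 0.0004
  round-rooted: (363 − 343.25)² / 343.25 = 1.1364
χ² = 1.0796 + 0.0004 + 1.1364 = 2.2164 ≈ 2.216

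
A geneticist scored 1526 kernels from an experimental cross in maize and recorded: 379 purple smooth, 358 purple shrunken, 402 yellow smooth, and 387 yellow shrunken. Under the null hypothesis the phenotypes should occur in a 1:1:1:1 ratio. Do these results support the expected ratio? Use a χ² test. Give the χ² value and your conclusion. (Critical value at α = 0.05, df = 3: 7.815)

2.645; consistent

The 1:1:1:1 ratio has 4 parts, so with N = 1526 the expected counts are:
  purple smooth: 1526 × 1/4 = 381.5
  purple shrunken: 1526 × 1/4 = 381.5
  yellow smooth: 1526 × 1/4 = 381.5
  yellow shrunken: 1526 × 1/4 = 381.5
χ² = Σ (O − E)² / E
  purple smooth: (379 − 381.5)² / 381.5 = 0.0164
  purple shrunken: (358 − 381.5)² / 381.5 = 1.4476
  yellow smooth: (402 − 381.5)² / 381.5 = 1.1016
  yellow shrunken: (387 − 381.5)² / 381.5 = 0.0793
χ² = 0.0164 + 1.4476 + 1.1016 + 0.0793 = 2.6449 ≈ 2.645
Degrees of freedom = 4 − 1 = 3; critical value at α = 0.05 is 7.815.
Since 2.645 < 7.815, we fail to reject the null hypothesis — the data are consistent with the 1:1:1:1 ratio.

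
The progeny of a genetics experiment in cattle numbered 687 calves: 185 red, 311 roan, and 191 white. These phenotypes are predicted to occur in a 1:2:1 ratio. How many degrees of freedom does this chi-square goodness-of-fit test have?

2

A goodness-of-fit test with 3 phenotype classes has df = 3 − 1 = 2.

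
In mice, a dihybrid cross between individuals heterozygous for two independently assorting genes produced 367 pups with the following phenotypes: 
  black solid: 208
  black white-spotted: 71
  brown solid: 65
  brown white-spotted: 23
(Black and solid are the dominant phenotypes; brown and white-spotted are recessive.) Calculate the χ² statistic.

0.293

A dihybrid F₂ with independent assortment and complete dominance at both loci gives a 9:3:3:1 phenotypic ratio.
Total ratio parts = 16. Expected numbers out of 367:
  black solid: 367 × 9/16 = 206.4375
  black white-spotted: 367 × 3/16 = 68.8125
  brown solid: 367 × 3/16 = 68.8125
  brown white-spotted: 367 × 1/16 = 22.9375
χ² = Σ (O − E)² / E
  black solid: (208 − 206.4375)² / 206.4375 = 0.0118
  black white-spotted: (71 − 68.8125)² / 68.8125 = 0.0695
  brown solid: (65 − 68.8125)² / 68.8125 = 0.2112
  brown white-spotted: (23 − 22.9375)² / 22.9375 = 0.0002
χ² = 0.0118 + 0.0695 + 0.2112 + 0.0002 = 0.2927 ≈ 0.293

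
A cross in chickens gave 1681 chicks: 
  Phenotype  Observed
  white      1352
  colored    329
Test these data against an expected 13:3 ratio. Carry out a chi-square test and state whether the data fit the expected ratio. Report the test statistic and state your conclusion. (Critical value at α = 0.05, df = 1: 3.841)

Total ratio parts = 16. Expected numbers out of 1681:
  white: 1681 × 13/16 = 1365.8125
  colored: 1681 × 3/16 = 315.1875
χ² = Σ (O − E)² / E
  white: (1352 − 1365.8125)² / 1365.8125 = 0.1397
  colored: (329 − 315.1875)² / 315.1875 = 0.6053
χ² = 0.1397 + 0.6053 = 0.745
Degrees of freedom = 2 − 1 = 1; critical value at α = 0.05 is 3.841.
Since 0.745 < 3.841, we fail to reject the null hypothesis — the data are consistent with the 13:3 ratio.

0.745; consistent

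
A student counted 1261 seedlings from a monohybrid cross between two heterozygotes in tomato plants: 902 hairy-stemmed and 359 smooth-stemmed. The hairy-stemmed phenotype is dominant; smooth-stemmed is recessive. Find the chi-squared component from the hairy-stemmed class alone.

For a monohybrid cross between heterozygotes with complete dominance, the expected phenotypic ratio is 3:1.
The 3:1 ratio has 4 parts, so with N = 1261 the expected counts are:
  hairy-stemmed: 1261 × 3/4 = 945.75
  smooth-stemmed: 1261 × 1/4 = 315.25
Contribution of hairy-stemmed: (902 − 945.75)² / 945.75 = 2.0239

2.024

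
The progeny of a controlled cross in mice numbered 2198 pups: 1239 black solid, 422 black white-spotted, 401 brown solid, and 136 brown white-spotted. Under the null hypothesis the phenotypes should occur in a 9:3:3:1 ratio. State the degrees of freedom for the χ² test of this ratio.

A goodness-of-fit test with 4 phenotype classes has df = 4 − 1 = 3.

3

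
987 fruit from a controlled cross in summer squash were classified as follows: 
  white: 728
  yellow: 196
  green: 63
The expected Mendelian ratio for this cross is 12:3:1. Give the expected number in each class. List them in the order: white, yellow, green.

The 12:3:1 ratio has 16 parts, so with N = 987 the expected counts are:
  white: 987 × 12/16 = 740.25
  yellow: 987 × 3/16 = 185.0625
  green: 987 × 1/16 = 61.6875

740.25, 185.0625, 61.6875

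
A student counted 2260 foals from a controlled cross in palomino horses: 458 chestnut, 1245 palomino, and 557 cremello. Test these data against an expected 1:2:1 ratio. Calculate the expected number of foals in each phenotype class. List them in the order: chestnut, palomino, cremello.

Expected counts for N = 2260 under a 1:2:1 ratio (total parts = 4):
  chestnut: 2260 × 1/4 = 565
  palomino: 2260 × 2/4 = 1130
  cremello: 2260 × 1/4 = 565

565, 1130, 565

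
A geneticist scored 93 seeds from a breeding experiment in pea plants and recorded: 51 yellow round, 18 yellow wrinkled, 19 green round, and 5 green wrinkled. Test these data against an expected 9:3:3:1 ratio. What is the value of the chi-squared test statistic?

0.305

The 9:3:3:1 ratio has 16 parts, so with N = 93 the expected counts are:
  yellow round: 93 × 9/16 = 52.3125
  yellow wrinkled: 93 × 3/16 = 17.4375
  green round: 93 × 3/16 = 17.4375
  green wrinkled: 93 × 1/16 = 5.8125
χ² = Σ (O − E)² / E
  yellow round: (51 − 52.3125)² / 52.3125 = 0.0329
  yellow wrinkled: (18 − 17.4375)² / 17.4375 = 0.0181
  green round: (19 − 17.4375)² / 17.4375 = 0.1400
  green wrinkled: (5 − 5.8125)² / 5.8125 = 0.1136
χ² = 0.0329 + 0.0181 + 0.1400 + 0.1136 = 0.3046 ≈ 0.305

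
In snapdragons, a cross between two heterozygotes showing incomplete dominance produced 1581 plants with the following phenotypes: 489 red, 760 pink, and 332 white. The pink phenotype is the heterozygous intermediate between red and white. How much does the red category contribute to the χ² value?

22.237

With incomplete dominance, a heterozygote × heterozygote cross gives a 1:2:1 phenotypic ratio.
Under the 1:2:1 hypothesis (Σ ratio = 4, N = 1581):
  red: 1581 × 1/4 = 395.25
  pink: 1581 × 2/4 = 790.5
  white: 1581 × 1/4 = 395.25
Contribution of red: (489 − 395.25)² / 395.25 = 22.2367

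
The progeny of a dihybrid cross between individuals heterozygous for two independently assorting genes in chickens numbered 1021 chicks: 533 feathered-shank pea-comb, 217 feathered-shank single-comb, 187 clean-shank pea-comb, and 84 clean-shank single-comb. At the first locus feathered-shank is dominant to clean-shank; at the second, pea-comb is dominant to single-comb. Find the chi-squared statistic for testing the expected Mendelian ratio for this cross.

A dihybrid F₂ with independent assortment and complete dominance at both loci gives a 9:3:3:1 phenotypic ratio.
Expected counts for N = 1021 under a 9:3:3:1 ratio (total parts = 16):
  feathered-shank pea-comb: 1021 × 9/16 = 574.3125
  feathered-shank single-comb: 1021 × 3/16 = 191.4375
  clean-shank pea-comb: 1021 × 3/16 = 191.4375
  clean-shank single-comb: 1021 × 1/16 = 63.8125
χ² = Σ (O − E)² / E
  feathered-shank pea-comb: (533 − 574.3125)² / 574.3125 = 2.9718
  feathered-shank single-comb: (217 − 191.4375)² / 191.4375 = 3.4133
  clean-shank pea-comb: (187 − 191.4375)² / 191.4375 = 0.1029
  clean-shank single-comb: (84 − 63.8125)² / 63.8125 = 6.3864
χ² = 2.9718 + 3.4133 + 0.1029 + 6.3864 = 12.8744 ≈ 12.874

12.874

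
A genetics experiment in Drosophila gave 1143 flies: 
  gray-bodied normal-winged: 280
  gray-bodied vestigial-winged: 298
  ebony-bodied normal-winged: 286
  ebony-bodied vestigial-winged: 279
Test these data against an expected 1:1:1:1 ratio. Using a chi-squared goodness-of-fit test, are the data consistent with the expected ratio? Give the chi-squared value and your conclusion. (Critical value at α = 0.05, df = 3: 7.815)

0.801; consistent

Expected counts for N = 1143 under a 1:1:1:1 ratio (total parts = 4):
  gray-bodied normal-winged: 1143 × 1/4 = 285.75
  gray-bodied vestigial-winged: 1143 × 1/4 = 285.75
  ebony-bodied normal-winged: 1143 × 1/4 = 285.75
  ebony-bodied vestigial-winged: 1143 × 1/4 = 285.75
χ² = Σ (O − E)² / E
  gray-bodied normal-winged: (280 − 285.75)² / 285.75 = 0.1157
  gray-bodied vestigial-winged: (298 − 285.75)² / 285.75 = 0.5252
  ebony-bodied normal-winged: (286 − 285.75)² / 285.75 = 0.0002
  ebony-bodied vestigial-winged: (279 − 285.75)² / 285.75 = 0.1594
χ² = 0.1157 + 0.5252 + 0.0002 + 0.1594 = 0.8005 ≈ 0.801
Degrees of freedom = 4 − 1 = 3; critical value at α = 0.05 is 7.815.
Since 0.801 < 7.815, we fail to reject the null hypothesis — the data are consistent with the 1:1:1:1 ratio.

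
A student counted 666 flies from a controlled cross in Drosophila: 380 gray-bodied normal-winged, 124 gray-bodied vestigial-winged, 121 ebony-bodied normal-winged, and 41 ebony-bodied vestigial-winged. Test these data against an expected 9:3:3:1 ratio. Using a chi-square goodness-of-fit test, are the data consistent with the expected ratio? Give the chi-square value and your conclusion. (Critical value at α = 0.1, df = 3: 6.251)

0.213; consistent

The 9:3:3:1 ratio has 16 parts, so with N = 666 the expected counts are:
  gray-bodied normal-winged: 666 × 9/16 = 374.625
  gray-bodied vestigial-winged: 666 × 3/16 = 124.875
  ebony-bodied normal-winged: 666 × 3/16 = 124.875
  ebony-bodied vestigial-winged: 666 × 1/16 = 41.625
χ² = Σ (O − E)² / E
  gray-bodied normal-winged: (380 − 374.625)² / 374.625 = 0.0771
  gray-bodied vestigial-winged: (124 − 124.875)² / 124.875 = 0.0061
  ebony-bodied normal-winged: (121 − 124.875)² / 124.875 = 0.1202
  ebony-bodied vestigial-winged: (41 − 41.625)² / 41.625 = 0.0094
χ² = 0.0771 + 0.0061 + 0.1202 + 0.0094 = 0.2128 ≈ 0.213
Degrees of freedom = 4 − 1 = 3; critical value at α = 0.1 is 6.251.
Since 0.213 < 6.251, we fail to reject the null hypothesis — the data are consistent with the 9:3:3:1 ratio.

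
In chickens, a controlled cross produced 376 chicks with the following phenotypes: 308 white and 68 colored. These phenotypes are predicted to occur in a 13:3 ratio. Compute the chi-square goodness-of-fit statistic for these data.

0.109

The 13:3 ratio has 16 parts, so with N = 376 the expected counts are:
  white: 376 × 13/16 = 305.5
  colored: 376 × 3/16 = 70.5
χ² = Σ (O − E)² / E
  white: (308 − 305.5)² / 305.5 = 0.0205
  colored: (68 − 70.5)² / 70.5 = 0.0887
χ² = 0.0205 + 0.0887 = 0.1092 ≈ 0.109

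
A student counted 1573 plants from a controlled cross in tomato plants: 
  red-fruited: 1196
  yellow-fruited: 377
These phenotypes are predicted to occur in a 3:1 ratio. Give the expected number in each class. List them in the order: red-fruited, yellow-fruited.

Expected counts for N = 1573 under a 3:1 ratio (total parts = 4):
  red-fruited: 1573 × 3/4 = 1179.75
  yellow-fruited: 1573 × 1/4 = 393.25

1179.75, 393.25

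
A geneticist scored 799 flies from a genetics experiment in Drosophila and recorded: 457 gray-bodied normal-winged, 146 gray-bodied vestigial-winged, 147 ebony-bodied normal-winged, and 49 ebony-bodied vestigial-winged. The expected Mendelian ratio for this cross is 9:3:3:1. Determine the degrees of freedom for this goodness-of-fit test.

A goodness-of-fit test with 4 phenotype classes has df = 4 − 1 = 3.

3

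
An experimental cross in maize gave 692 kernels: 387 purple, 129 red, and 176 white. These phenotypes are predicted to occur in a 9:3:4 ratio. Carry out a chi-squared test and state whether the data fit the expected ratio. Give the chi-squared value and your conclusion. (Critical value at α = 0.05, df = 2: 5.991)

0.069; consistent

The 9:3:4 ratio has 16 parts, so with N = 692 the expected counts are:
  purple: 692 × 9/16 = 389.25
  red: 692 × 3/16 = 129.75
  white: 692 × 4/16 = 173
χ² = Σ (O − E)² / E
  purple: (387 − 389.25)² / 389.25 = 0.0130
  red: (129 − 129.75)² / 129.75 = 0.0043
  white: (176 − 173)² / 173 = 0.0520
χ² = 0.0130 + 0.0043 + 0.0520 = 0.0693 ≈ 0.069
Degrees of freedom = 3 − 1 = 2; critical value at α = 0.05 is 5.991.
Since 0.069 < 5.991, we fail to reject the null hypothesis — the data are consistent with the 9:3:4 ratio.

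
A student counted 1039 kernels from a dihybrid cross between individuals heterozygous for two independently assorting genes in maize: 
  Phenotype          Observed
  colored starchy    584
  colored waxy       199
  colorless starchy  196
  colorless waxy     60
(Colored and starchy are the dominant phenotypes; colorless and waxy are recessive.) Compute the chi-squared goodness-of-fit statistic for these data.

0.473

A dihybrid F₂ with independent assortment and complete dominance at both loci gives a 9:3:3:1 phenotypic ratio.
Total ratio parts = 16. Expected numbers out of 1039:
  colored starchy: 1039 × 9/16 = 584.4375
  colored waxy: 1039 × 3/16 = 194.8125
  colorless starchy: 1039 × 3/16 = 194.8125
  colorless waxy: 1039 × 1/16 = 64.9375
χ² = Σ (O − E)² / E
  colored starchy: (584 − 584.4375)² / 584.4375 = 0.0003
  colored waxy: (199 − 194.8125)² / 194.8125 = 0.0900
  colorless starchy: (196 − 194.8125)² / 194.8125 = 0.0072
  colorless waxy: (60 − 64.9375)² / 64.9375 = 0.3754
χ² = 0.0003 + 0.0900 + 0.0072 + 0.3754 = 0.4729 ≈ 0.473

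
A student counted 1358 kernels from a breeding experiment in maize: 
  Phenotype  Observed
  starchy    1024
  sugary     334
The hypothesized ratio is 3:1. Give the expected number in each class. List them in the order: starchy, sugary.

Expected counts for N = 1358 under a 3:1 ratio (total parts = 4):
  starchy: 1358 × 3/4 = 1018.5
  sugary: 1358 × 1/4 = 339.5

1018.5, 339.5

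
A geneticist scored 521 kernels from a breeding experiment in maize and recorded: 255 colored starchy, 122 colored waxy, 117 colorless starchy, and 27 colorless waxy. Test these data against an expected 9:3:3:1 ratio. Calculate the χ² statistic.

Under the 9:3:3:1 hypothesis (Σ ratio = 16, N = 521):
  colored starchy: 521 × 9/16 = 293.0625
  colored waxy: 521 × 3/16 = 97.6875
  colorless starchy: 521 × 3/16 = 97.6875
  colorless waxy: 521 × 1/16 = 32.5625
χ² = Σ (O − E)² / E
  colored starchy: (255 − 293.0625)² / 293.0625 = 4.9435
  colored waxy: (122 − 97.6875)² / 97.6875 = 6.0509
  colorless starchy: (117 − 97.6875)² / 97.6875 = 3.8180
  colorless waxy: (27 − 32.5625)² / 32.5625 = 0.9502
χ² = 4.9435 + 6.0509 + 3.8180 + 0.9502 = 15.7626 ≈ 15.763

15.763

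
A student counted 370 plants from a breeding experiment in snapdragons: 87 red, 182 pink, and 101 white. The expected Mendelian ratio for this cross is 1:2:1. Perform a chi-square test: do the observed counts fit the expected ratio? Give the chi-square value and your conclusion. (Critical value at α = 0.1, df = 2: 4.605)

The 1:2:1 ratio has 4 parts, so with N = 370 the expected counts are:
  red: 370 × 1/4 = 92.5
  pink: 370 × 2/4 = 185
  white: 370 × 1/4 = 92.5
χ² = Σ (O − E)² / E
  red: (87 − 92.5)² / 92.5 = 0.3270
  pink: (182 − 185)² / 185 = 0.0486
  white: (101 − 92.5)² / 92.5 = 0.7811
χ² = 0.3270 + 0.0486 + 0.7811 = 1.1567 ≈ 1.157
Degrees of freedom = 3 − 1 = 2; critical value at α = 0.1 is 4.605.
Since 1.157 < 4.605, we fail to reject the null hypothesis — the data are consistent with the 1:2:1 ratio.

1.157; consistent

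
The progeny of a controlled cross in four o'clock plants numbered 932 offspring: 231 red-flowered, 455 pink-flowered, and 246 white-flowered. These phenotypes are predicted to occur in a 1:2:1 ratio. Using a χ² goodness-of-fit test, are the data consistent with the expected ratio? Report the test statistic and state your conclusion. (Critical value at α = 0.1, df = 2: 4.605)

1.002; consistent

Expected counts for N = 932 under a 1:2:1 ratio (total parts = 4):
  red-flowered: 932 × 1/4 = 233
  pink-flowered: 932 × 2/4 = 466
  white-flowered: 932 × 1/4 = 233
χ² = Σ (O − E)² / E
  red-flowered: (231 − 233)² / 233 = 0.0172
  pink-flowered: (455 − 466)² / 466 = 0.2597
  white-flowered: (246 − 233)² / 233 = 0.7253
χ² = 0.0172 + 0.2597 + 0.7253 = 1.0022 ≈ 1.002
Degrees of freedom = 3 − 1 = 2; critical value at α = 0.1 is 4.605.
Since 1.002 < 4.605, we fail to reject the null hypothesis — the data are consistent with the 1:2:1 ratio.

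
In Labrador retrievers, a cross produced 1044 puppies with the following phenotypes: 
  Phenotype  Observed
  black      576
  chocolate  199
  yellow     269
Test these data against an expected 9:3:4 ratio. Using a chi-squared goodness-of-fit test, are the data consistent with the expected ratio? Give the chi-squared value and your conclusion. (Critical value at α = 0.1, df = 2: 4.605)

0.515; consistent

Under the 9:3:4 hypothesis (Σ ratio = 16, N = 1044):
  black: 1044 × 9/16 = 587.25
  chocolate: 1044 × 3/16 = 195.75
  yellow: 1044 × 4/16 = 261
χ² = Σ (O − E)² / E
  black: (576 − 587.25)² / 587.25 = 0.2155
  chocolate: (199 − 195.75)² / 195.75 = 0.0540
  yellow: (269 − 261)² / 261 = 0.2452
χ² = 0.2155 + 0.0540 + 0.2452 = 0.5147 ≈ 0.515
Degrees of freedom = 3 − 1 = 2; critical value at α = 0.1 is 4.605.
Since 0.515 < 4.605, we fail to reject the null hypothesis — the data are consistent with the 9:3:4 ratio.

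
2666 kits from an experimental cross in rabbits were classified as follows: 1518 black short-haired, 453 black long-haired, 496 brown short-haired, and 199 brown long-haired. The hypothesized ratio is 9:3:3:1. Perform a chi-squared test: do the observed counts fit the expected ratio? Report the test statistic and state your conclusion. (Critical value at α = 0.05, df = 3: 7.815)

10.941; not consistent

Total ratio parts = 16. Expected numbers out of 2666:
  black short-haired: 2666 × 9/16 = 1499.625
  black long-haired: 2666 × 3/16 = 499.875
  brown short-haired: 2666 × 3/16 = 499.875
  brown long-haired: 2666 × 1/16 = 166.625
χ² = Σ (O − E)² / E
  black short-haired: (1518 − 1499.625)² / 1499.625 = 0.2252
  black long-haired: (453 − 499.875)² / 499.875 = 4.3956
  brown short-haired: (496 − 499.875)² / 499.875 = 0.0300
  brown long-haired: (199 − 166.625)² / 166.625 = 6.2904
χ² = 0.2252 + 4.3956 + 0.0300 + 6.2904 = 10.9412 ≈ 10.941
Degrees of freedom = 4 − 1 = 3; critical value at α = 0.05 is 7.815.
Since 10.941 > 7.815, we reject the null hypothesis — the data do not fit the 9:3:3:1 ratio.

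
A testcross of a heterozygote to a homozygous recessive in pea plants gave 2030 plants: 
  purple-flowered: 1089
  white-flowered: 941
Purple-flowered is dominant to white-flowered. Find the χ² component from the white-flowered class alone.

A testcross of a heterozygote (Aa × aa) gives a 1:1 phenotypic ratio.
The 1:1 ratio has 2 parts, so with N = 2030 the expected counts are:
  purple-flowered: 2030 × 1/2 = 1015
  white-flowered: 2030 × 1/2 = 1015
Contribution of white-flowered: (941 − 1015)² / 1015 = 5.3951

5.395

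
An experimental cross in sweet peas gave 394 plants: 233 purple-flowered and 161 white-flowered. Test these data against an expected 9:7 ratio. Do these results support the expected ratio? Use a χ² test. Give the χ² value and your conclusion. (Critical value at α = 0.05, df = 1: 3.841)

1.334; consistent

Expected counts for N = 394 under a 9:7 ratio (total parts = 16):
  purple-flowered: 394 × 9/16 = 221.625
  white-flowered: 394 × 7/16 = 172.375
χ² = Σ (O − E)² / E
  purple-flowered: (233 − 221.625)² / 221.625 = 0.5838
  white-flowered: (161 − 172.375)² / 172.375 = 0.7506
χ² = 0.5838 + 0.7506 = 1.3344 ≈ 1.334
Degrees of freedom = 2 − 1 = 1; critical value at α = 0.05 is 3.841.
Since 1.334 < 3.841, we fail to reject the null hypothesis — the data are consistent with the 9:7 ratio.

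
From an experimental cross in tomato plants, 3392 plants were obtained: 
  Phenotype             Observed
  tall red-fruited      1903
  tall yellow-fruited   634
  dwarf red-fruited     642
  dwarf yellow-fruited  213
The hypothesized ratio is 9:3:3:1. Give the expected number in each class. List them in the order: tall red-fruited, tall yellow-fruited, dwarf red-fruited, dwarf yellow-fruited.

Expected counts for N = 3392 under a 9:3:3:1 ratio (total parts = 16):
  tall red-fruited: 3392 × 9/16 = 1908
  tall yellow-fruited: 3392 × 3/16 = 636
  dwarf red-fruited: 3392 × 3/16 = 636
  dwarf yellow-fruited: 3392 × 1/16 = 212

1908, 636, 636, 212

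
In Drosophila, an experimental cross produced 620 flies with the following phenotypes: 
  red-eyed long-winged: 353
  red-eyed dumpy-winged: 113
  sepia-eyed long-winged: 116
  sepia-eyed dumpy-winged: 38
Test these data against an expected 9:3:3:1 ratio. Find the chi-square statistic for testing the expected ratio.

0.158

The 9:3:3:1 ratio has 16 parts, so with N = 620 the expected counts are:
  red-eyed long-winged: 620 × 9/16 = 348.75
  red-eyed dumpy-winged: 620 × 3/16 = 116.25
  sepia-eyed long-winged: 620 × 3/16 = 116.25
  sepia-eyed dumpy-winged: 620 × 1/16 = 38.75
χ² = Σ (O − E)² / E
  red-eyed long-winged: (353 − 348.75)² / 348.75 = 0.0518
  red-eyed dumpy-winged: (113 − 116.25)² / 116.25 = 0.0909
  sepia-eyed long-winged: (116 − 116.25)² / 116.25 = 0.0005
  sepia-eyed dumpy-winged: (38 − 38.75)² / 38.75 = 0.0145
χ² = 0.0518 + 0.0909 + 0.0005 + 0.0145 = 0.1577 ≈ 0.158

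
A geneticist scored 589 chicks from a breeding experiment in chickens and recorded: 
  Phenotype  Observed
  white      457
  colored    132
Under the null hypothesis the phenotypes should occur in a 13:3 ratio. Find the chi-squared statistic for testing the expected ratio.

5.182

Under the 13:3 hypothesis (Σ ratio = 16, N = 589):
  white: 589 × 13/16 = 478.5625
  colored: 589 × 3/16 = 110.4375
χ² = Σ (O − E)² / E
  white: (457 − 478.5625)² / 478.5625 = 0.9715
  colored: (132 − 110.4375)² / 110.4375 = 4.2100
χ² = 0.9715 + 4.2100 = 5.1815 ≈ 5.182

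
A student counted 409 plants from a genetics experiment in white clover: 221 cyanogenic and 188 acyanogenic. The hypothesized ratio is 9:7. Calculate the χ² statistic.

0.816

Under the 9:7 hypothesis (Σ ratio = 16, N = 409):
  cyanogenic: 409 × 9/16 = 230.0625
  acyanogenic: 409 × 7/16 = 178.9375
χ² = Σ (O − E)² / E
  cyanogenic: (221 − 230.0625)² / 230.0625 = 0.3570
  acyanogenic: (188 − 178.9375)² / 178.9375 = 0.4590
χ² = 0.3570 + 0.4590 = 0.816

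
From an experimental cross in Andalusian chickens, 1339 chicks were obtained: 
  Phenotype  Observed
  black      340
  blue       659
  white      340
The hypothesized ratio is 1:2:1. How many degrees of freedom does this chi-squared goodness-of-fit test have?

2

A goodness-of-fit test with 3 phenotype classes has df = 3 − 1 = 2.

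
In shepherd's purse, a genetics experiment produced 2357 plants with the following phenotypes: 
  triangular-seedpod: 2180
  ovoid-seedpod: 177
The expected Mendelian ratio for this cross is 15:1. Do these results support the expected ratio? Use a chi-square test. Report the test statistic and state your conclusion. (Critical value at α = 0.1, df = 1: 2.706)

6.382; not consistent

Under the 15:1 hypothesis (Σ ratio = 16, N = 2357):
  triangular-seedpod: 2357 × 15/16 = 2209.6875
  ovoid-seedpod: 2357 × 1/16 = 147.3125
χ² = Σ (O − E)² / E
  triangular-seedpod: (2180 − 2209.6875)² / 2209.6875 = 0.3989
  ovoid-seedpod: (177 − 147.3125)² / 147.3125 = 5.9828
χ² = 0.3989 + 5.9828 = 6.3817 ≈ 6.382
Degrees of freedom = 2 − 1 = 1; critical value at α = 0.1 is 2.706.
Since 6.382 > 2.706, we reject the null hypothesis — the data do not fit the 15:1 ratio.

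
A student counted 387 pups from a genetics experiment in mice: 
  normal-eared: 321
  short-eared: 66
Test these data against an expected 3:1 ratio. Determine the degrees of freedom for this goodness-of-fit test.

1

A goodness-of-fit test with 2 phenotype classes has df = 2 − 1 = 1.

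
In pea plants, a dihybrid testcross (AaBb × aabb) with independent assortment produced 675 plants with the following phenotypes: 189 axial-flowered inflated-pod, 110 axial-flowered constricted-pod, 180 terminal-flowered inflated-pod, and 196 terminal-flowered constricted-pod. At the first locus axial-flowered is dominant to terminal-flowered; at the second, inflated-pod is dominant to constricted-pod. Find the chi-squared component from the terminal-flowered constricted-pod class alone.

A dihybrid testcross with independent assortment gives a 1:1:1:1 ratio.
The 1:1:1:1 ratio has 4 parts, so with N = 675 the expected counts are:
  axial-flowered inflated-pod: 675 × 1/4 = 168.75
  axial-flowered constricted-pod: 675 × 1/4 = 168.75
  terminal-flowered inflated-pod: 675 × 1/4 = 168.75
  terminal-flowered constricted-pod: 675 × 1/4 = 168.75
Contribution of terminal-flowered constricted-pod: (196 − 168.75)² / 168.75 = 4.4004

4.400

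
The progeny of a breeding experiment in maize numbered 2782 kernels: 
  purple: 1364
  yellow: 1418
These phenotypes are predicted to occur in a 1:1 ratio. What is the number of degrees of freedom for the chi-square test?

A goodness-of-fit test with 2 phenotype classes has df = 2 − 1 = 1.

1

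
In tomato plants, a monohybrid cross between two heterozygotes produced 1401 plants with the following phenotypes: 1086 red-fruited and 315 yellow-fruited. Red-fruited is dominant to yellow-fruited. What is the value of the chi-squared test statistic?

For a monohybrid cross between heterozygotes with complete dominance, the expected phenotypic ratio is 3:1.
Total ratio parts = 4. Expected numbers out of 1401:
  red-fruited: 1401 × 3/4 = 1050.75
  yellow-fruited: 1401 × 1/4 = 350.25
χ² = Σ (O − E)² / E
  red-fruited: (1086 − 1050.75)² / 1050.75 = 1.1825
  yellow-fruited: (315 − 350.25)² / 350.25 = 3.5476
χ² = 1.1825 + 3.5476 = 4.7301 ≈ 4.730

4.730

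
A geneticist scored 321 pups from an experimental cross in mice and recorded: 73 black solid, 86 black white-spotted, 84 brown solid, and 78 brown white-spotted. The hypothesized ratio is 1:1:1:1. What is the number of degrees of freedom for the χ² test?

3

A goodness-of-fit test with 4 phenotype classes has df = 4 − 1 = 3.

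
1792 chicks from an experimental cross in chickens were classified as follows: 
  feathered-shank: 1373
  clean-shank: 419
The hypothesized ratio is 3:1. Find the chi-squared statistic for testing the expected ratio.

2.503

Under the 3:1 hypothesis (Σ ratio = 4, N = 1792):
  feathered-shank: 1792 × 3/4 = 1344
  clean-shank: 1792 × 1/4 = 448
χ² = Σ (O − E)² / E
  feathered-shank: (1373 − 1344)² / 1344 = 0.6257
  clean-shank: (419 − 448)² / 448 = 1.8772
χ² = 0.6257 + 1.8772 = 2.5029 ≈ 2.503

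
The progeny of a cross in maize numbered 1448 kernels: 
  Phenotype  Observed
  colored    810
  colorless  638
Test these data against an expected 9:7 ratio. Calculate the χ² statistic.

Total ratio parts = 16. Expected numbers out of 1448:
  colored: 1448 × 9/16 = 814.5
  colorless: 1448 × 7/16 = 633.5
χ² = Σ (O − E)² / E
  colored: (810 − 814.5)² / 814.5 = 0.0249
  colorless: (638 − 633.5)² / 633.5 = 0.0320
χ² = 0.0249 + 0.0320 = 0.0569 ≈ 0.057

0.057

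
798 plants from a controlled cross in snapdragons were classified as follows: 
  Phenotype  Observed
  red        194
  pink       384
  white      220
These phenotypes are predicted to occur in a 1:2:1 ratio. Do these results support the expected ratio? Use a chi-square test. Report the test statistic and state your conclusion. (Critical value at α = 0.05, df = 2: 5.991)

Under the 1:2:1 hypothesis (Σ ratio = 4, N = 798):
  red: 798 × 1/4 = 199.5
  pink: 798 × 2/4 = 399
  white: 798 × 1/4 = 199.5
χ² = Σ (O − E)² / E
  red: (194 − 199.5)² / 199.5 = 0.1516
  pink: (384 − 399)² / 399 = 0.5639
  white: (220 − 199.5)² / 199.5 = 2.1065
χ² = 0.1516 + 0.5639 + 2.1065 = 2.822
Degrees of freedom = 3 − 1 = 2; critical value at α = 0.05 is 5.991.
Since 2.822 < 5.991, we fail to reject the null hypothesis — the data are consistent with the 1:2:1 ratio.

2.822; consistent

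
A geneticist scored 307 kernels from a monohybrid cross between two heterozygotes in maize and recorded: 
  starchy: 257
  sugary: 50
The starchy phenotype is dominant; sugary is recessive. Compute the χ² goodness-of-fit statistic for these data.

12.431

For a monohybrid cross between heterozygotes with complete dominance, the expected phenotypic ratio is 3:1.
Expected counts for N = 307 under a 3:1 ratio (total parts = 4):
  starchy: 307 × 3/4 = 230.25
  sugary: 307 × 1/4 = 76.75
χ² = Σ (O − E)² / E
  starchy: (257 − 230.25)² / 230.25 = 3.1078
  sugary: (50 − 76.75)² / 76.75 = 9.3233
χ² = 3.1078 + 9.3233 = 12.4311 ≈ 12.431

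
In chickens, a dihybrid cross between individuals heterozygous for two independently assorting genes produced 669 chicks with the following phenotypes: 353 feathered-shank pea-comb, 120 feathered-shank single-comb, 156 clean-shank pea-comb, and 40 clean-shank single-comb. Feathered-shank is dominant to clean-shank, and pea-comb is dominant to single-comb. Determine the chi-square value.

9.205

A dihybrid F₂ with independent assortment and complete dominance at both loci gives a 9:3:3:1 phenotypic ratio.
Expected counts for N = 669 under a 9:3:3:1 ratio (total parts = 16):
  feathered-shank pea-comb: 669 × 9/16 = 376.3125
  feathered-shank single-comb: 669 × 3/16 = 125.4375
  clean-shank pea-comb: 669 × 3/16 = 125.4375
  clean-shank single-comb: 669 × 1/16 = 41.8125
χ² = Σ (O − E)² / E
  feathered-shank pea-comb: (353 − 376.3125)² / 376.3125 = 1.4442
  feathered-shank single-comb: (120 − 125.4375)² / 125.4375 = 0.2357
  clean-shank pea-comb: (156 − 125.4375)² / 125.4375 = 7.4465
  clean-shank single-comb: (40 − 41.8125)² / 41.8125 = 0.0786
χ² = 1.4442 + 0.2357 + 7.4465 + 0.0786 = 9.205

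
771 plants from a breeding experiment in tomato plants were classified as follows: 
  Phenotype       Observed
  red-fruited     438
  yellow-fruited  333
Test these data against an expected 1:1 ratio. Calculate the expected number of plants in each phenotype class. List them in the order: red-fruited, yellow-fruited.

Total ratio parts = 2. Expected numbers out of 771:
  red-fruited: 771 × 1/2 = 385.5
  yellow-fruited: 771 × 1/2 = 385.5

385.5, 385.5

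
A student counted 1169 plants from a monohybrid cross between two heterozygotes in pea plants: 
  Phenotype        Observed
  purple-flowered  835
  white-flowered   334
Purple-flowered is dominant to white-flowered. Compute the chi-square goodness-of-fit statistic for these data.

7.952

For a monohybrid cross between heterozygotes with complete dominance, the expected phenotypic ratio is 3:1.
Total ratio parts = 4. Expected numbers out of 1169:
  purple-flowered: 1169 × 3/4 = 876.75
  white-flowered: 1169 × 1/4 = 292.25
χ² = Σ (O − E)² / E
  purple-flowered: (835 − 876.75)² / 876.75 = 1.9881
  white-flowered: (334 − 292.25)² / 292.25 = 5.9643
χ² = 1.9881 + 5.9643 = 7.9524 ≈ 7.952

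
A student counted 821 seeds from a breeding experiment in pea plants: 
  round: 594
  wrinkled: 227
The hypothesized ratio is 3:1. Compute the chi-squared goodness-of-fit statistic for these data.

Under the 3:1 hypothesis (Σ ratio = 4, N = 821):
  round: 821 × 3/4 = 615.75
  wrinkled: 821 × 1/4 = 205.25
χ² = Σ (O − E)² / E
  round: (594 − 615.75)² / 615.75 = 0.7683
  wrinkled: (227 − 205.25)² / 205.25 = 2.3048
χ² = 0.7683 + 2.3048 = 3.0731 ≈ 3.073

3.073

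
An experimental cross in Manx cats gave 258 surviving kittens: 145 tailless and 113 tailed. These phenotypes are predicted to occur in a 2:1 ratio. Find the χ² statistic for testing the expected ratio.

The 2:1 ratio has 3 parts, so with N = 258 the expected counts are:
  tailless: 258 × 2/3 = 172
  tailed: 258 × 1/3 = 86
χ² = Σ (O − E)² / E
  tailless: (145 − 172)² / 172 = 4.2384
  tailed: (113 − 86)² / 86 = 8.4767
χ² = 4.2384 + 8.4767 = 12.7151 ≈ 12.715

12.715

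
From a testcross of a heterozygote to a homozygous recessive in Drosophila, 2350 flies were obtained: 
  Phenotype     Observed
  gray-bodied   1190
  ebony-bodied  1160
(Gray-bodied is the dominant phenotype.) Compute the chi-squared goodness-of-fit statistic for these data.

A testcross of a heterozygote (Aa × aa) gives a 1:1 phenotypic ratio.
Expected counts for N = 2350 under a 1:1 ratio (total parts = 2):
  gray-bodied: 2350 × 1/2 = 1175
  ebony-bodied: 2350 × 1/2 = 1175
χ² = Σ (O − E)² / E
  gray-bodied: (1190 − 1175)² / 1175 = 0.1915
  ebony-bodied: (1160 − 1175)² / 1175 = 0.1915
χ² = 0.1915 + 0.1915 = 0.383

0.383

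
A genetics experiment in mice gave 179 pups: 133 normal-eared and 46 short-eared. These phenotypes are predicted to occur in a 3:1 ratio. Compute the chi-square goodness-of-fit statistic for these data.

The 3:1 ratio has 4 parts, so with N = 179 the expected counts are:
  normal-eared: 179 × 3/4 = 134.25
  short-eared: 179 × 1/4 = 44.75
χ² = Σ (O − E)² / E
  normal-eared: (133 − 134.25)² / 134.25 = 0.0116
  short-eared: (46 − 44.75)² / 44.75 = 0.0349
χ² = 0.0116 + 0.0349 = 0.0465 ≈ 0.047

0.047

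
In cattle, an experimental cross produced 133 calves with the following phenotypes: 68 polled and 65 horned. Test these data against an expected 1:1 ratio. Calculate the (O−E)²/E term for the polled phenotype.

0.034

The 1:1 ratio has 2 parts, so with N = 133 the expected counts are:
  polled: 133 × 1/2 = 66.5
  horned: 133 × 1/2 = 66.5
Contribution of polled: (68 − 66.5)² / 66.5 = 0.0338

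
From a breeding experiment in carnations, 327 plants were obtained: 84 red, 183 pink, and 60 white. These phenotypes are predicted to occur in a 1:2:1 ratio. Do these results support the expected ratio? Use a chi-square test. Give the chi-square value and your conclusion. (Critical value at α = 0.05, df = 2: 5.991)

8.174; not consistent

The 1:2:1 ratio has 4 parts, so with N = 327 the expected counts are:
  red: 327 × 1/4 = 81.75
  pink: 327 × 2/4 = 163.5
  white: 327 × 1/4 = 81.75
χ² = Σ (O − E)² / E
  red: (84 − 81.75)² / 81.75 = 0.0619
  pink: (183 − 163.5)² / 163.5 = 2.3257
  white: (60 − 81.75)² / 81.75 = 5.7867
χ² = 0.0619 + 2.3257 + 5.7867 = 8.1743 ≈ 8.174
Degrees of freedom = 3 − 1 = 2; critical value at α = 0.05 is 5.991.
Since 8.174 > 5.991, we reject the null hypothesis — the data do not fit the 1:2:1 ratio.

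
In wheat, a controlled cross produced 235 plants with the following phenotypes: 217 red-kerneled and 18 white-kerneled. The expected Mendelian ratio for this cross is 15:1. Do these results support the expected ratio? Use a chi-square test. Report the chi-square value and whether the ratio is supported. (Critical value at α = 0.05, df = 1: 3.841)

0.797; consistent

The 15:1 ratio has 16 parts, so with N = 235 the expected counts are:
  red-kerneled: 235 × 15/16 = 220.3125
  white-kerneled: 235 × 1/16 = 14.6875
χ² = Σ (O − E)² / E
  red-kerneled: (217 − 220.3125)² / 220.3125 = 0.0498
  white-kerneled: (18 − 14.6875)² / 14.6875 = 0.7471
χ² = 0.0498 + 0.7471 = 0.7969 ≈ 0.797
Degrees of freedom = 2 − 1 = 1; critical value at α = 0.05 is 3.841.
Since 0.797 < 3.841, we fail to reject the null hypothesis — the data are consistent with the 15:1 ratio.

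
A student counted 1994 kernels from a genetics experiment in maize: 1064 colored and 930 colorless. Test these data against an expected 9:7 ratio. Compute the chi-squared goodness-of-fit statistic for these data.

6.767

Total ratio parts = 16. Expected numbers out of 1994:
  colored: 1994 × 9/16 = 1121.625
  colorless: 1994 × 7/16 = 872.375
χ² = Σ (O − E)² / E
  colored: (1064 − 1121.625)² / 1121.625 = 2.9606
  colorless: (930 − 872.375)² / 872.375 = 3.8064
χ² = 2.9606 + 3.8064 = 6.767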